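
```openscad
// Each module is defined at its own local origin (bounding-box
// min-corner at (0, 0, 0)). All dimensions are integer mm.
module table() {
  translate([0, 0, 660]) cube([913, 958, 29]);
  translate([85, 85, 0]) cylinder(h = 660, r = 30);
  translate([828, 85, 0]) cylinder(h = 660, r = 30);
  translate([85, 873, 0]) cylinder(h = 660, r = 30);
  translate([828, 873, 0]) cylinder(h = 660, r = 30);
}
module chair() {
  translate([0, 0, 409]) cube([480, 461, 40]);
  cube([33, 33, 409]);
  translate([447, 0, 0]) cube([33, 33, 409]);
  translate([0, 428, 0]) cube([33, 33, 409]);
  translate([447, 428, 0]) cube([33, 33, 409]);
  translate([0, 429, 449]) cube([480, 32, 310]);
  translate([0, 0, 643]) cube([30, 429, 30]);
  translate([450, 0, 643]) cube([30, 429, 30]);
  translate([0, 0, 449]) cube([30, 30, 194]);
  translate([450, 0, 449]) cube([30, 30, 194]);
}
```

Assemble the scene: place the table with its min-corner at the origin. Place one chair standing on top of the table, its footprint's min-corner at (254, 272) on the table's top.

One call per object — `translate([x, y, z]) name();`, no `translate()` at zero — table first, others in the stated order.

table();
translate([254, 272, 689]) chair();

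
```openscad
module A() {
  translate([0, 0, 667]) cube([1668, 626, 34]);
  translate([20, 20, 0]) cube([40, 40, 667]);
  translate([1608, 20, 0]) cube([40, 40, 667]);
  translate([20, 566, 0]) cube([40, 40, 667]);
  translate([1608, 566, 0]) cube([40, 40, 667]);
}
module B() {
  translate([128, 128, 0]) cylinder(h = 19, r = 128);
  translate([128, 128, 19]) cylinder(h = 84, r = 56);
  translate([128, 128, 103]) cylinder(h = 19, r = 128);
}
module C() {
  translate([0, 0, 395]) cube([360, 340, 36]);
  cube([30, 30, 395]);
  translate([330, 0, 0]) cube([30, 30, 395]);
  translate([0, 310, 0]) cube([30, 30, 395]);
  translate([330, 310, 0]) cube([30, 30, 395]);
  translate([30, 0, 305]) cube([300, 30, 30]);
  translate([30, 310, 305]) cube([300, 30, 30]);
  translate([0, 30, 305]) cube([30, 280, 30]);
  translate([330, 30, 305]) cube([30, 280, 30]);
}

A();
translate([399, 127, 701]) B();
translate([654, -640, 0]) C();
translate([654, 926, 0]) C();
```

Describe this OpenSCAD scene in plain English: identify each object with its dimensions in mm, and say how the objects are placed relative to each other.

A is a table with a 1668×626 mm rectangular top, 34 mm thick, top surface at z = 701 mm, supported by four 40×40 mm square legs, each inset 20 mm from the nearest pair of top edges, running from the floor.

B is a spool: two coaxial disc flanges of radius 128 mm and thickness 19 mm, joined by a core cylinder of radius 56 mm and height 84 mm. The lower flange rests on z = 0 and the three cylinders share a vertical axis.

C is a four-legged stool. The seat is 360×340 mm, 36 mm thick, top at z = 431 mm. It stands on four square legs, each 30×30 mm in cross-section, from z = 0 to the seat underside, each flush with a corner of the seat. Four stretchers, 30 mm wide and 30 mm tall, connect adjacent legs with their undersides at z = 305 mm, each running between the inner faces of the legs it joins and aligned with the legs' outer faces on the other axis.

The spool is on top of the table. Two stools sit around the table at the −y, +y sides.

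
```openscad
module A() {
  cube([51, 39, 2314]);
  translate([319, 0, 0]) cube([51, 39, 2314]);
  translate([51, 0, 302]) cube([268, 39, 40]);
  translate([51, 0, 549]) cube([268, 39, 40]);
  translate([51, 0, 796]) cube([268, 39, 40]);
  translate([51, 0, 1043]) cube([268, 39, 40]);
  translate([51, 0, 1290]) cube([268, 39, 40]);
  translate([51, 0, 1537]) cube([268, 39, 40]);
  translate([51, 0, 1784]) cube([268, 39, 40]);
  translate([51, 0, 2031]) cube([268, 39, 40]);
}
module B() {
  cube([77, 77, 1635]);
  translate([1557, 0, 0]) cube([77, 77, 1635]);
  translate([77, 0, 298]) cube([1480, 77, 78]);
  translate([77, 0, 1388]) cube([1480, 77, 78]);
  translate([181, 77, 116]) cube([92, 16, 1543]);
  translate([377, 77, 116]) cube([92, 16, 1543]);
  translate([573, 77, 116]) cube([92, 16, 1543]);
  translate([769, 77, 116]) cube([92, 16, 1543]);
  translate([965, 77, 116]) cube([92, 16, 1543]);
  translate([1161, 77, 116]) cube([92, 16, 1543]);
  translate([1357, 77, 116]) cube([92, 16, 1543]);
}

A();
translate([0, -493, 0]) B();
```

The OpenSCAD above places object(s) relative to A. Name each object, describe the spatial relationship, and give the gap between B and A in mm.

A is a ladder. B is a fence section. The fence section is on the floor beside the ladder on its −y side. The gap between the fence section and the ladder is 400 mm.

The fence section's nearest face is 400 mm from the ladder's −y face.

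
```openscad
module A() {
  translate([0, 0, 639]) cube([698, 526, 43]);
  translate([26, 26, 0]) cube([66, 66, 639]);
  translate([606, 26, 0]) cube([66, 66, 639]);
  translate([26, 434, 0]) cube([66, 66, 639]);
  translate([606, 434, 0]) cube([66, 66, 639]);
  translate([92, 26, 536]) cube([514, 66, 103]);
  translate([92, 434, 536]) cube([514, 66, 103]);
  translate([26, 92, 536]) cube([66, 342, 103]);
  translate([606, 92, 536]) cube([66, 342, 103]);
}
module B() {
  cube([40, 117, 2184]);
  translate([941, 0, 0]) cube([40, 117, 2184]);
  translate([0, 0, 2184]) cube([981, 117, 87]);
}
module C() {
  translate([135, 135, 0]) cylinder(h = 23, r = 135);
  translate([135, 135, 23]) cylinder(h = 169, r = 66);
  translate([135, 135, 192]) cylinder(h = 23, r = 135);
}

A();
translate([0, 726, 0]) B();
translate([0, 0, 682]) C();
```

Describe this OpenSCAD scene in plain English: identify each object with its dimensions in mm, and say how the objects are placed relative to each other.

A is a rectangular dining table. The top is 698×526×43 mm with its upper surface at z = 682 mm. It stands on four 66×66 mm square legs, each inset 26 mm from the nearest pair of top edges, running from the floor to the underside of the top. Four apron rails, 66 mm thick and 103 mm tall, run between adjacent legs with their top edges flush with the underside of the top and their outer faces flush with the legs' outer faces.

B is a door frame. The clear opening is 901 mm wide and 2184 mm high. Two 40 mm wide jambs, 117 mm deep, stand either side of the opening from the floor to the top of the opening. A 87 mm thick head sits across the top of both jambs, spanning the full outside width of the frame.

C is a spool: two coaxial disc flanges of radius 135 mm and thickness 23 mm, joined by a core cylinder of radius 66 mm and height 169 mm. The lower flange rests on z = 0 and the three cylinders share a vertical axis.

The door frame is on the floor beside the table on its +y side. The spool is on top of the table.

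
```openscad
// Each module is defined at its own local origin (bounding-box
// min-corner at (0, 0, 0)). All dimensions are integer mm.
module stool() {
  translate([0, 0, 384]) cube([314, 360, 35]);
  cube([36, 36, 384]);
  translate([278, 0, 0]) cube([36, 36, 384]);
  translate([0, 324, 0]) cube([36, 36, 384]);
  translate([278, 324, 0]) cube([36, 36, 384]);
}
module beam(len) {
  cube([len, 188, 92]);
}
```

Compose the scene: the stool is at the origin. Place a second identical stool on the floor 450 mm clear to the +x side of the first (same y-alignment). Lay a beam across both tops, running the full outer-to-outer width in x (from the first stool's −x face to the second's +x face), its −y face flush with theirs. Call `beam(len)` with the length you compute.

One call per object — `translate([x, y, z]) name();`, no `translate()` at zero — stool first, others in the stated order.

stool();
translate([764, 0, 0]) stool();
translate([0, 0, 419]) beam(1078);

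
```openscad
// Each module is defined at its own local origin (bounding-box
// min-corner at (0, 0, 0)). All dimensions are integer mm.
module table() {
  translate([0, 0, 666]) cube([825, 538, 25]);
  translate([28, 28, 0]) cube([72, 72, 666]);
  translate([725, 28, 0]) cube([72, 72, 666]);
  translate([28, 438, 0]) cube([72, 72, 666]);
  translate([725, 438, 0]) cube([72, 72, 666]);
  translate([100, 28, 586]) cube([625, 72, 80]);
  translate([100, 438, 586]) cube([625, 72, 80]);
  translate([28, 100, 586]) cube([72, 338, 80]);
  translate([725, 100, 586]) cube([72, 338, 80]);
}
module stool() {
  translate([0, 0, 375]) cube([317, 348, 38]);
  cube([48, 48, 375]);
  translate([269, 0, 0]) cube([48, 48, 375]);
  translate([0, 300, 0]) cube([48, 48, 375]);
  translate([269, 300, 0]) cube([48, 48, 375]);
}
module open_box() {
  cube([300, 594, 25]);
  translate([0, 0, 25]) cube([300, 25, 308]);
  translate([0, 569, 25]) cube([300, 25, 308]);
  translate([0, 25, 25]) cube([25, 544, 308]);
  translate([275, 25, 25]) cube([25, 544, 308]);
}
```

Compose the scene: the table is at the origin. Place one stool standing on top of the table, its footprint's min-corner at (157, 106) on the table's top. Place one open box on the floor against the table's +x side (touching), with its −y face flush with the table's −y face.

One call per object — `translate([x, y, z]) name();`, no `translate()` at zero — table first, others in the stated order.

table();
translate([157, 106, 691]) stool();
translate([825, 0, 0]) open_box();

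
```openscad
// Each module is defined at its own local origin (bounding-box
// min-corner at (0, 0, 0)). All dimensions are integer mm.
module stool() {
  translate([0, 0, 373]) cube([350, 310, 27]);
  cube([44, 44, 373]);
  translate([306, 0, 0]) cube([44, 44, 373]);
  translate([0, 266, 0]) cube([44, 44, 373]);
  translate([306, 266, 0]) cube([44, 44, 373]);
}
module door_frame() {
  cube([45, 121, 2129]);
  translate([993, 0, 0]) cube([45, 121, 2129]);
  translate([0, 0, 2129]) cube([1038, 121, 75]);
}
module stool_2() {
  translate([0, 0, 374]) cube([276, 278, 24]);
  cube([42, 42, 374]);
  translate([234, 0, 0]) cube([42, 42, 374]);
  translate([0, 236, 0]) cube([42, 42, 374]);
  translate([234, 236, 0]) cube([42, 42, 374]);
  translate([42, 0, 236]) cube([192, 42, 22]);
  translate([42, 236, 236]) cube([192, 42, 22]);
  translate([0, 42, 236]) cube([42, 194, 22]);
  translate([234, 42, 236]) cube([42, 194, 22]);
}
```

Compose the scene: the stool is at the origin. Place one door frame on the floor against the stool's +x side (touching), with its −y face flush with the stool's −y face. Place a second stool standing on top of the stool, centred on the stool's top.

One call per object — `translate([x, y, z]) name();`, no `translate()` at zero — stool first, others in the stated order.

stool();
translate([350, 0, 0]) door_frame();
translate([37, 16, 400]) stool_2();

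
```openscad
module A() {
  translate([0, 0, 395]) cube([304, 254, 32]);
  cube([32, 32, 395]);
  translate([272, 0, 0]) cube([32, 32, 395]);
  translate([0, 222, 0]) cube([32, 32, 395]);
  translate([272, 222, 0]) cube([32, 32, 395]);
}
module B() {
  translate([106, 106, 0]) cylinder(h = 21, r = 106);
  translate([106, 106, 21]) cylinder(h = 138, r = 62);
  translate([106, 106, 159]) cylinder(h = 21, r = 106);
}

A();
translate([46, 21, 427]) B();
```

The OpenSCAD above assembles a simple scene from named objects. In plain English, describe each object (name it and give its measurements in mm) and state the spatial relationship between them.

A is a four-legged stool. The seat is a 304×254×32 mm slab whose top surface is at z = 427 mm; four square legs, each 32×32 mm in cross-section, run from the floor (z = 0) to the underside of the seat, each flush with a corner of the seat.

B is a spool: two coaxial disc flanges of radius 106 mm and thickness 21 mm, joined by a core cylinder of radius 62 mm and height 138 mm. The lower flange rests on z = 0 and the three cylinders share a vertical axis.

The spool is on top of the stool, centred.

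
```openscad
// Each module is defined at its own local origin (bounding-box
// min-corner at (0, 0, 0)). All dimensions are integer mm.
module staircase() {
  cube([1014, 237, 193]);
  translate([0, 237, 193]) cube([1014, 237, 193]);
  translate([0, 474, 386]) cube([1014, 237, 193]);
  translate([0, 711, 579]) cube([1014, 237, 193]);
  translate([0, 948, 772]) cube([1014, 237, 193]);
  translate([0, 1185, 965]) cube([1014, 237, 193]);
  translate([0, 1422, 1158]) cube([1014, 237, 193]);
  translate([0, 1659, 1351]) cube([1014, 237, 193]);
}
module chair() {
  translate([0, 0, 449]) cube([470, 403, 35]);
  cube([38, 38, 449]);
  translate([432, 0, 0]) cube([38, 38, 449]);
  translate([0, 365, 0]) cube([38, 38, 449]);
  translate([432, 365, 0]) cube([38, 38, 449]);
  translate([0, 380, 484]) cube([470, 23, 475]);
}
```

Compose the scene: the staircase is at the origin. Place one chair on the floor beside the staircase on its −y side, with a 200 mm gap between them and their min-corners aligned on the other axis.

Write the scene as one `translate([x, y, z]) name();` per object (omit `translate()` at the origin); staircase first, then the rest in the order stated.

staircase();
translate([0, -603, 0]) chair();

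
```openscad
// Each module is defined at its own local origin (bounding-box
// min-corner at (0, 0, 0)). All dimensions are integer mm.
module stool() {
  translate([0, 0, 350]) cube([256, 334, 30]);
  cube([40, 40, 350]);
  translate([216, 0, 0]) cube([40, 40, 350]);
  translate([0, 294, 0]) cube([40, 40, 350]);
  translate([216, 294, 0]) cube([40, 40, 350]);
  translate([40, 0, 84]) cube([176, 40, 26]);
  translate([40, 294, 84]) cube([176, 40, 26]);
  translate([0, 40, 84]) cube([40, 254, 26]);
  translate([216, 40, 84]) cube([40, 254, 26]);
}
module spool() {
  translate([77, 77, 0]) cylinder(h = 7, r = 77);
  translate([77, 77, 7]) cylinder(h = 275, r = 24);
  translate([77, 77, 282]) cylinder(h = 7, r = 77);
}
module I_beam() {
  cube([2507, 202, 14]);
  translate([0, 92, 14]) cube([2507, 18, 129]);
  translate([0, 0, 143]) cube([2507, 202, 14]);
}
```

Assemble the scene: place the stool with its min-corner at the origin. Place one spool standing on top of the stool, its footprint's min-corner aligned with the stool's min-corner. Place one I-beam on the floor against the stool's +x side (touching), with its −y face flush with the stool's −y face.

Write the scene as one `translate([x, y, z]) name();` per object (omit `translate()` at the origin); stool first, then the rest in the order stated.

stool();
translate([0, 0, 380]) spool();
translate([256, 0, 0]) I_beam();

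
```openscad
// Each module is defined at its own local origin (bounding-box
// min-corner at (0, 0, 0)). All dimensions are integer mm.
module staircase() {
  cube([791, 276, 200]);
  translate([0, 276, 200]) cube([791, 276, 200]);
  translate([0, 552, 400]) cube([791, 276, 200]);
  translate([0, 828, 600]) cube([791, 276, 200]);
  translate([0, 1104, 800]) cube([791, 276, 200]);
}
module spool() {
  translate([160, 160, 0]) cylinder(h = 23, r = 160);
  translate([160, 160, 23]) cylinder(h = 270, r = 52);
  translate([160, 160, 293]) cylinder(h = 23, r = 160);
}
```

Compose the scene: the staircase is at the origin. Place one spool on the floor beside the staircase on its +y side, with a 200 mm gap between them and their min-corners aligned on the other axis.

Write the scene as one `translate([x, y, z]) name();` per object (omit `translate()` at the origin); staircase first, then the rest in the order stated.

staircase();
translate([0, 1580, 0]) spool();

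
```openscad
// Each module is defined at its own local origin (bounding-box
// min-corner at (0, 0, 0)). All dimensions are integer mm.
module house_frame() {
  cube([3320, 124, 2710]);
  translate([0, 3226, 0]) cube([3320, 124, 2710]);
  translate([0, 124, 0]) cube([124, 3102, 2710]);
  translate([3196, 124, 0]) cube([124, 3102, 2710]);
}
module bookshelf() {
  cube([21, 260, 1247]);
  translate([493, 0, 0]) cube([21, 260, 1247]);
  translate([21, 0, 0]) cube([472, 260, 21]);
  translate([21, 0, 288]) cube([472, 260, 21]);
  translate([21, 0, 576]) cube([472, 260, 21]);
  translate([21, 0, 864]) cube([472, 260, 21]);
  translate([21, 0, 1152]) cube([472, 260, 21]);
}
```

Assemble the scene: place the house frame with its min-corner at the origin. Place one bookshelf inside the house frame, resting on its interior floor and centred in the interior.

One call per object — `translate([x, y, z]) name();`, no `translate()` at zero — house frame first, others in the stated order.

house_frame();
translate([1403, 1545, 0]) bookshelf();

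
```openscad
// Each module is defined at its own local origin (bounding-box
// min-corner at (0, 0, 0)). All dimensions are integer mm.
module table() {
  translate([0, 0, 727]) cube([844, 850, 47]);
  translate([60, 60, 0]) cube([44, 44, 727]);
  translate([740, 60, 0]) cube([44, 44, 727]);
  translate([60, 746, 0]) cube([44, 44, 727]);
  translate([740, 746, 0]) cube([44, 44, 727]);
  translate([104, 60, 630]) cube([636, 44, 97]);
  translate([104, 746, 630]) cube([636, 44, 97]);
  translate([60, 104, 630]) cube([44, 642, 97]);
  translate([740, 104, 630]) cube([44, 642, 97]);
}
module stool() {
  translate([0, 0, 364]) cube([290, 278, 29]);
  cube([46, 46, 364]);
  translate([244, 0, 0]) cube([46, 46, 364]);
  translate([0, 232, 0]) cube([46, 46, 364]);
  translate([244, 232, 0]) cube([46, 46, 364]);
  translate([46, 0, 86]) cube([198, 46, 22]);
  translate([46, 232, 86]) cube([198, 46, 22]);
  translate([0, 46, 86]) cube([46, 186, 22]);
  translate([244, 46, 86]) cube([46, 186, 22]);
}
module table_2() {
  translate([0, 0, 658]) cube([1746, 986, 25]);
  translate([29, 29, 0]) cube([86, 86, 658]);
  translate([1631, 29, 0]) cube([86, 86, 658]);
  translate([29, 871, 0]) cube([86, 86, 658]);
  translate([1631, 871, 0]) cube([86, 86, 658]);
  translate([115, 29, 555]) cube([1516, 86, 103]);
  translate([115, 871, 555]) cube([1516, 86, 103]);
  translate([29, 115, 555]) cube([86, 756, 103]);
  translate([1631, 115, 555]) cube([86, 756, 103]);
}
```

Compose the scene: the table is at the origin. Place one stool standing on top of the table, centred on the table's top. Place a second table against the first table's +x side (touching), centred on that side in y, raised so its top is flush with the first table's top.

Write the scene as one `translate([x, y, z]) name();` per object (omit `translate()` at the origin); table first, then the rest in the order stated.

table();
translate([277, 286, 774]) stool();
translate([844, -68, 91]) table_2();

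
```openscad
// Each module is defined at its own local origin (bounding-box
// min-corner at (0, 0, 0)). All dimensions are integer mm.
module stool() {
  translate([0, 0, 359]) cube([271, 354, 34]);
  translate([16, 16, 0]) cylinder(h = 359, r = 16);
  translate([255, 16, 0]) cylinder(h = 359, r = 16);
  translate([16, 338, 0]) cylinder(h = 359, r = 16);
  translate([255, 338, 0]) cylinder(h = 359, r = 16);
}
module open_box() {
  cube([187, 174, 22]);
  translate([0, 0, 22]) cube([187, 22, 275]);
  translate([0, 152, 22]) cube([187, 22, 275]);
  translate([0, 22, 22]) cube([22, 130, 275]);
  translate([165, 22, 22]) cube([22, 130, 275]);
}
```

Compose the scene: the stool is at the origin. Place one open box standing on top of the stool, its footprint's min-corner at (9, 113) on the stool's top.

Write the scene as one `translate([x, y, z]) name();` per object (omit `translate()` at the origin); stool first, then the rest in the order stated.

stool();
translate([9, 113, 393]) open_box();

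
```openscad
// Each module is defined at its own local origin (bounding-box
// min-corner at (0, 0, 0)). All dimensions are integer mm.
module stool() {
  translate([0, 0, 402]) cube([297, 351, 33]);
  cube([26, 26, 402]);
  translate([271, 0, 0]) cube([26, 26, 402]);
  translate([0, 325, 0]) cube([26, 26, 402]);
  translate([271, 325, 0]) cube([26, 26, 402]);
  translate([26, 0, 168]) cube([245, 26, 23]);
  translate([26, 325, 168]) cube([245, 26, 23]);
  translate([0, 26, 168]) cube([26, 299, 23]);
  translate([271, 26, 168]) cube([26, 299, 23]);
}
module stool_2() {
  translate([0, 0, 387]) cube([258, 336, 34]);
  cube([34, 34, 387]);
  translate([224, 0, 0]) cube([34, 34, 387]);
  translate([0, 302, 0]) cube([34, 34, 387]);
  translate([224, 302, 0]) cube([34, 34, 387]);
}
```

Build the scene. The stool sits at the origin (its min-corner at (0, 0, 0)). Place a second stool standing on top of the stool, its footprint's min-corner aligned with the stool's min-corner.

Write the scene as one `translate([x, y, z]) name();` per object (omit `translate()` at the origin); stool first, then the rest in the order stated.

stool();
translate([0, 0, 435]) stool_2();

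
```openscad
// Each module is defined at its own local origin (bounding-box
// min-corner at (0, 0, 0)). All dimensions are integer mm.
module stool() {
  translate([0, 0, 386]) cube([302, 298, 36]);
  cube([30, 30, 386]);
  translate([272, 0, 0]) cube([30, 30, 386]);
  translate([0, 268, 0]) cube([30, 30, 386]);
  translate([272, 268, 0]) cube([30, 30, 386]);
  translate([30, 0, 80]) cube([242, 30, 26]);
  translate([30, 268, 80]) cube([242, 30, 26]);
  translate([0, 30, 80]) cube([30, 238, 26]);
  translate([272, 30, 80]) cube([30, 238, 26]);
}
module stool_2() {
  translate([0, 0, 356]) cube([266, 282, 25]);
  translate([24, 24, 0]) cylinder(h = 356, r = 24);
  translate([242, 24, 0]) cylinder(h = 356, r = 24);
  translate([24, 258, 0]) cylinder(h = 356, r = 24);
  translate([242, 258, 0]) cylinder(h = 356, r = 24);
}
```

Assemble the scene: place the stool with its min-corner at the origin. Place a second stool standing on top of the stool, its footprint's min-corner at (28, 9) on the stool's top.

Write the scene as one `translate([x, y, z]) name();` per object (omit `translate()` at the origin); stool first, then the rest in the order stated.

stool();
translate([28, 9, 422]) stool_2();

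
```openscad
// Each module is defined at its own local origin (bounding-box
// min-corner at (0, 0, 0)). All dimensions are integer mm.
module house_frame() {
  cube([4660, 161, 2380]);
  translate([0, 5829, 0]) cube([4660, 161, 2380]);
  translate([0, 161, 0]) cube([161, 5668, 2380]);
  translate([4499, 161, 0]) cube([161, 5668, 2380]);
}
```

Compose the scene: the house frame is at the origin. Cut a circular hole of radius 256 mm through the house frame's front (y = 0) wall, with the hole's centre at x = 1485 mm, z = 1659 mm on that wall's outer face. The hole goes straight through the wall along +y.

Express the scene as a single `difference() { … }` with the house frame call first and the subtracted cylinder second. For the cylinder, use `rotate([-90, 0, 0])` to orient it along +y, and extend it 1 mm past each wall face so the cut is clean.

difference() {
  house_frame();
  translate([1485, -1, 1659]) rotate([-90, 0, 0]) cylinder(h = 163, r = 256);
}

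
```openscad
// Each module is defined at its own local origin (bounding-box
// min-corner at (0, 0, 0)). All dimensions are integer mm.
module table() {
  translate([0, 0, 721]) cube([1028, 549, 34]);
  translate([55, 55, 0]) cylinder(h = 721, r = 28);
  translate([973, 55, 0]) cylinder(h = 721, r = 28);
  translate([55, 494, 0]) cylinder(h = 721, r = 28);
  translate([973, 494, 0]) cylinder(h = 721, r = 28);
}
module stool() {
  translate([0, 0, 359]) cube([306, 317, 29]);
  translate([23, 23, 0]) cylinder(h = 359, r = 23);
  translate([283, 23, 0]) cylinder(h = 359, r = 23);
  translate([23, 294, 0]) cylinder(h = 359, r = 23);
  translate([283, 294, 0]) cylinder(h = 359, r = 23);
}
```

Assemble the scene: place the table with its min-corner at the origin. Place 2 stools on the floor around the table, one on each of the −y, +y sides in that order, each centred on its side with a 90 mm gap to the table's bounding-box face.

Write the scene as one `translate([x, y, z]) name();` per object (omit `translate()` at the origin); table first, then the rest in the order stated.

table();
translate([361, -407, 0]) stool();
translate([361, 639, 0]) stool();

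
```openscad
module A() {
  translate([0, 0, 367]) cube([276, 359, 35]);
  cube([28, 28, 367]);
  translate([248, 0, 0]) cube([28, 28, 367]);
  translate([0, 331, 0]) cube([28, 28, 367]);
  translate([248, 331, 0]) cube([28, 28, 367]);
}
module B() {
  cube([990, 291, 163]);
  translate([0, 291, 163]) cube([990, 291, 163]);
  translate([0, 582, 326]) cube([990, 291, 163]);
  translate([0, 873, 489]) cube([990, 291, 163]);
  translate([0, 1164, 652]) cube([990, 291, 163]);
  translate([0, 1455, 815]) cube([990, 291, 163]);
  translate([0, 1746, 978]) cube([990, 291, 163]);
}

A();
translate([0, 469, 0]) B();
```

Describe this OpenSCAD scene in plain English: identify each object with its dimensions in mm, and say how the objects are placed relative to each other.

A is a simple wooden stool: a rectangular seat 276 mm (x) by 359 mm (y), 35 mm thick, top face at z = 402 mm, on four square legs, each 28×28 mm in cross-section. The legs rest on z = 0, each flush with a corner of the seat.

B is a straight staircase of 7 solid steps. Each step is 990 mm wide (x), 291 mm deep (y, the going) and 163 mm tall (the rise). The first step rests on the floor; each subsequent step sits one going further in +y and one rise higher in +z, directly behind and above the previous step with no overlap.

The staircase is on the floor beside the stool on its +y side.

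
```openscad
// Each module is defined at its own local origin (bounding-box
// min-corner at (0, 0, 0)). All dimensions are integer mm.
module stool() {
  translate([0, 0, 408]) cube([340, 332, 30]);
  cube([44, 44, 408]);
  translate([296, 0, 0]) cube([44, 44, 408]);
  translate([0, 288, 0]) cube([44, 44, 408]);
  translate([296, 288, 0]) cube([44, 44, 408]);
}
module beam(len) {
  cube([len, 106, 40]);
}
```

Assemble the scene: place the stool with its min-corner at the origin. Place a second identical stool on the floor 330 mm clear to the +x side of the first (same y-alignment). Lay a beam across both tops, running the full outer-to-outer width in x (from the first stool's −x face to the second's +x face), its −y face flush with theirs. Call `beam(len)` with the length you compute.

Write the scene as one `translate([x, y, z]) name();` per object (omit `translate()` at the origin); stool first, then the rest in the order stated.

stool();
translate([670, 0, 0]) stool();
translate([0, 0, 438]) beam(1010);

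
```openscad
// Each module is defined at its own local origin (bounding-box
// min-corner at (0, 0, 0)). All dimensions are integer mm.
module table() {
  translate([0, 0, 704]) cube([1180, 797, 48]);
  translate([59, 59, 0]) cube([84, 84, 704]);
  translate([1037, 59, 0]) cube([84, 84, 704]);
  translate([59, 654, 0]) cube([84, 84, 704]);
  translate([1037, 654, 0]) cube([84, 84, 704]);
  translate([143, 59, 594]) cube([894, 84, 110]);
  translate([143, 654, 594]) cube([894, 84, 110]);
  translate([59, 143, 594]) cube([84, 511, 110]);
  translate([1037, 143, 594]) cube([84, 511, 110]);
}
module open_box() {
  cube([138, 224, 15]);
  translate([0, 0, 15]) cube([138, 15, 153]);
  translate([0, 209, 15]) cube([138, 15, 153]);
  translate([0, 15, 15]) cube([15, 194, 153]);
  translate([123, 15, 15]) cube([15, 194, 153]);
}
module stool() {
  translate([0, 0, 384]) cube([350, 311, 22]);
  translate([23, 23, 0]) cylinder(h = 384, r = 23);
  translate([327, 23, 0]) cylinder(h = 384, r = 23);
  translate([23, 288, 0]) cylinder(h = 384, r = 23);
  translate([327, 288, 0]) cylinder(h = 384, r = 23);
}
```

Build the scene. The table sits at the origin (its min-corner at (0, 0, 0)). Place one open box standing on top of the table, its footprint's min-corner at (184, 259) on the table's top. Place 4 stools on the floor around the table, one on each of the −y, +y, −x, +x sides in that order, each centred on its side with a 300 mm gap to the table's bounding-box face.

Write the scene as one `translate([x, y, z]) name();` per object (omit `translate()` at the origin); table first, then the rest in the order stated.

table();
translate([184, 259, 752]) open_box();
translate([415, -611, 0]) stool();
translate([415, 1097, 0]) stool();
translate([-650, 243, 0]) stool();
translate([1480, 243, 0]) stool();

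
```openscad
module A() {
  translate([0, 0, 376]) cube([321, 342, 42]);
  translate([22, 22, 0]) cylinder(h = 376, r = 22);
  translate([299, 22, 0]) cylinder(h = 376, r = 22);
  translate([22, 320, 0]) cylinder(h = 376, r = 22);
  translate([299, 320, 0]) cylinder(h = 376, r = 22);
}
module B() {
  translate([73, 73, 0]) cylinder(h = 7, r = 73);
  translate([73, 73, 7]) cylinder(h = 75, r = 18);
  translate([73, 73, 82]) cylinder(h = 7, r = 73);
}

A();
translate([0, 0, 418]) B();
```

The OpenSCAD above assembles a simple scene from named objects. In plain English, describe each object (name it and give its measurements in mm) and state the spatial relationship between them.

A is a simple wooden stool: a rectangular seat 321 mm (x) by 342 mm (y), 42 mm thick, top face at z = 418 mm, on four round legs, each 44 mm in diameter. The legs rest on z = 0, each leg's axis is inset half a diameter from the nearest pair of seat edges (so the leg's bounding box is flush with the corner).

B is a spool: two coaxial disc flanges of radius 73 mm and thickness 7 mm, joined by a core cylinder of radius 18 mm and height 75 mm. The lower flange rests on z = 0 and the three cylinders share a vertical axis.

The spool is on top of the stool.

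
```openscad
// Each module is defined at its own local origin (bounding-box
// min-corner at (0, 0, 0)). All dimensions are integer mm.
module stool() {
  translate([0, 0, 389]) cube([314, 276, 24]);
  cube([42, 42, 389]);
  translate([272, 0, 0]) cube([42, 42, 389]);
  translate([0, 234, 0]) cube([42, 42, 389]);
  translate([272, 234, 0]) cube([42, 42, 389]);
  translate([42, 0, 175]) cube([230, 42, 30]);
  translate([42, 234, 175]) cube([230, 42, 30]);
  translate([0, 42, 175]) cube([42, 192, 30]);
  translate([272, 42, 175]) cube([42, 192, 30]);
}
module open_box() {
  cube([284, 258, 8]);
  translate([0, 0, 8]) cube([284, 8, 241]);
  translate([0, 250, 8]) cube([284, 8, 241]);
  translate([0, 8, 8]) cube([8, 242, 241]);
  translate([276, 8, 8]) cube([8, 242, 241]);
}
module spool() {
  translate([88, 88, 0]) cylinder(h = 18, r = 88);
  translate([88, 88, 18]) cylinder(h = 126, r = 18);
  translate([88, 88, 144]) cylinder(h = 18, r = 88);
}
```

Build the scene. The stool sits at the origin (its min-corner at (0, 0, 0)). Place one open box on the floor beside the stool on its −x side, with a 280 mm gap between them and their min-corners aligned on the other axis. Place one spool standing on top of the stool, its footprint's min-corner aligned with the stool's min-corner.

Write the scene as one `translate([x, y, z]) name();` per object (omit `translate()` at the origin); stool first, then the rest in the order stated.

stool();
translate([-564, 0, 0]) open_box();
translate([0, 0, 413]) spool();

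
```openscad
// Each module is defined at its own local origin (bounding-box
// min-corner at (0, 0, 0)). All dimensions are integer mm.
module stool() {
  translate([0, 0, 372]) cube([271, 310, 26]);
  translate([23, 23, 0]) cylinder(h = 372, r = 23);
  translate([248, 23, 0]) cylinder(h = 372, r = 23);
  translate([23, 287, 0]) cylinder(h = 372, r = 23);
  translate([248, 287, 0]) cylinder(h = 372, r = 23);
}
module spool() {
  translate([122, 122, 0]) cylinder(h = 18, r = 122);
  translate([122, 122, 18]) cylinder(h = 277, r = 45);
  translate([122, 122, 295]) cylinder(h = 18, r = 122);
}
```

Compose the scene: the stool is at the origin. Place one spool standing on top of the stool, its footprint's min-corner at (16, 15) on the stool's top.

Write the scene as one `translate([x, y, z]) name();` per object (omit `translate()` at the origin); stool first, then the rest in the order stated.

stool();
translate([16, 15, 398]) spool();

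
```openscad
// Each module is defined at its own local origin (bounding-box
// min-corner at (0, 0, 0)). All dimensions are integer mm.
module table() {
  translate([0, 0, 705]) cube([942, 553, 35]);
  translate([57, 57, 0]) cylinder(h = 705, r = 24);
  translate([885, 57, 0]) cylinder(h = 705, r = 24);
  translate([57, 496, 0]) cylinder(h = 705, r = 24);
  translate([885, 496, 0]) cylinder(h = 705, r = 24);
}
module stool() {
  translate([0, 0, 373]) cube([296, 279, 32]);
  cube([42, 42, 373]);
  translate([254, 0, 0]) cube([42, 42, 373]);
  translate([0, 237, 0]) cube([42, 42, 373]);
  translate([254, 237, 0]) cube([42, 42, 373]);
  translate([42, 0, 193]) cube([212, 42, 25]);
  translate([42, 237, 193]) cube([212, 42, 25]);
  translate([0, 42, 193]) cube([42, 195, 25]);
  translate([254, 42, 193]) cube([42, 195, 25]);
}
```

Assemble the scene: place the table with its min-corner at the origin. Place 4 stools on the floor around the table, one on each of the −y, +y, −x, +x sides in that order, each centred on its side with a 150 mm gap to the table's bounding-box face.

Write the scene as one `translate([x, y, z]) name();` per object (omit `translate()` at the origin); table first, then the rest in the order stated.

table();
translate([323, -429, 0]) stool();
translate([323, 703, 0]) stool();
translate([-446, 137, 0]) stool();
translate([1092, 137, 0]) stool();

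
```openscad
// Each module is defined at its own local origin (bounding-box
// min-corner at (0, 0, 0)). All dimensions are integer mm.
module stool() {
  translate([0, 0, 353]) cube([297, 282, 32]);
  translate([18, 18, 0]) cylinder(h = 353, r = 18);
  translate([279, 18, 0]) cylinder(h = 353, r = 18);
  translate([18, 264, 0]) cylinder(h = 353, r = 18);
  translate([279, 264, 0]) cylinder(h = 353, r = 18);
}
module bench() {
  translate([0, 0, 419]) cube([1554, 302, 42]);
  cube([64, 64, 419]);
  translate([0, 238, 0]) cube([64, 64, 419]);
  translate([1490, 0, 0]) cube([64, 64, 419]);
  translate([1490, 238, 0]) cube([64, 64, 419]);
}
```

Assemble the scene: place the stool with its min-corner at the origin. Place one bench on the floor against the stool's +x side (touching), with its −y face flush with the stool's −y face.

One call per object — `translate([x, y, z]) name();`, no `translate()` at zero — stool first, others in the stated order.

stool();
translate([297, 0, 0]) bench();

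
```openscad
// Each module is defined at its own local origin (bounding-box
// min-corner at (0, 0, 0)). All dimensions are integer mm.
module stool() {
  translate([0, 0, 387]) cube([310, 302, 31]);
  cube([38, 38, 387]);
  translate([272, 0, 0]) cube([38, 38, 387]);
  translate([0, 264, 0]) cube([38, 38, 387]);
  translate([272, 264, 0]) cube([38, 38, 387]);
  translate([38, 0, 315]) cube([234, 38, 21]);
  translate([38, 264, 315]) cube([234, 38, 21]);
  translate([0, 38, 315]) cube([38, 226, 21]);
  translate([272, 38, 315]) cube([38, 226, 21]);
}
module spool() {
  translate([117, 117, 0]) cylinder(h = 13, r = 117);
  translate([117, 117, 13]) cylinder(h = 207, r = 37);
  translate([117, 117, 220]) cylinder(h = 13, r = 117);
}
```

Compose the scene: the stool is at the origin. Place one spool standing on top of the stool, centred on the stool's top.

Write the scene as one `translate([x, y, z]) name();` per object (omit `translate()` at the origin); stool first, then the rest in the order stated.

stool();
translate([38, 34, 418]) spool();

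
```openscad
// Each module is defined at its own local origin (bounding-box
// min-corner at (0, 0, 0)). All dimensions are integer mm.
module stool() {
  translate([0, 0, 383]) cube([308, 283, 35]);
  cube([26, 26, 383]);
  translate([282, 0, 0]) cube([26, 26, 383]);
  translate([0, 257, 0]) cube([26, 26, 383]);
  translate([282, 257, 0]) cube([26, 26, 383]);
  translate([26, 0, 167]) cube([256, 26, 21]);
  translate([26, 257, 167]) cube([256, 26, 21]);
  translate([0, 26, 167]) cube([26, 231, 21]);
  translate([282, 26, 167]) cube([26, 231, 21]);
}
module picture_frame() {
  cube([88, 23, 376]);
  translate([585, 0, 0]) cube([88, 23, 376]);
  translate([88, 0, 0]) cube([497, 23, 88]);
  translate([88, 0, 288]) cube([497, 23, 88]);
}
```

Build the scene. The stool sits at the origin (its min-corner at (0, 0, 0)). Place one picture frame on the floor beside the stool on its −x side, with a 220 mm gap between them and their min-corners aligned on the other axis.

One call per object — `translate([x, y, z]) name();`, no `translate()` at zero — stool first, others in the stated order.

stool();
translate([-893, 0, 0]) picture_frame();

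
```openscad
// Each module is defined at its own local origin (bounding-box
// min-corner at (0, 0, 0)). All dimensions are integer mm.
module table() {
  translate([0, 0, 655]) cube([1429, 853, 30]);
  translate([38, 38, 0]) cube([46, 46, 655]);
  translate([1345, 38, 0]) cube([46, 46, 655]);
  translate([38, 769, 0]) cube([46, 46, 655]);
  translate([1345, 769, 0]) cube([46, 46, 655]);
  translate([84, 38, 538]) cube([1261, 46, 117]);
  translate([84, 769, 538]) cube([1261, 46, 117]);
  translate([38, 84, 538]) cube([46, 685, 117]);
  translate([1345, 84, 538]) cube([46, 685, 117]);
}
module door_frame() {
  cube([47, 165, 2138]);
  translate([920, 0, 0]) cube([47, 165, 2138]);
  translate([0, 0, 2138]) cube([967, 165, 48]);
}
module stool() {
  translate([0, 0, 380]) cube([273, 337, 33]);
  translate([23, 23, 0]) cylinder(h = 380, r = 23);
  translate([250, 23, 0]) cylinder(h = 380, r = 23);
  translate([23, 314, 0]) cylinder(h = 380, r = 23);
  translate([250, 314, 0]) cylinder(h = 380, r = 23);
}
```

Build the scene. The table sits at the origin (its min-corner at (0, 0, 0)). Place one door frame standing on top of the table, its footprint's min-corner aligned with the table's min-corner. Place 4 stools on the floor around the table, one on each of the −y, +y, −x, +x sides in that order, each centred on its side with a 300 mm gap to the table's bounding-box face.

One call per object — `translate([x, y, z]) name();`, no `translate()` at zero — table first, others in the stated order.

table();
translate([0, 0, 685]) door_frame();
translate([578, -637, 0]) stool();
translate([578, 1153, 0]) stool();
translate([-573, 258, 0]) stool();
translate([1729, 258, 0]) stool();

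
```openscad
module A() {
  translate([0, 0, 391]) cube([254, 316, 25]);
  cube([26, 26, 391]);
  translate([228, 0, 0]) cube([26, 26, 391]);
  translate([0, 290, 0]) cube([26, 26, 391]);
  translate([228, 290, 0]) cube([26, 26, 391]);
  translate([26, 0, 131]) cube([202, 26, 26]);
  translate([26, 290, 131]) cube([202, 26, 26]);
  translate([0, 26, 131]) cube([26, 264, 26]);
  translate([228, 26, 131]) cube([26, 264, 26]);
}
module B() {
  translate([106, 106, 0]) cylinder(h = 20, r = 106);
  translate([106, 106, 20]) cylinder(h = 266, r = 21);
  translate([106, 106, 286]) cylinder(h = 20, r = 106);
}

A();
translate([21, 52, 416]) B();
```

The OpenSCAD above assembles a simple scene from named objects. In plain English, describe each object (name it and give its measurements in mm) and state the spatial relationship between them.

A is a four-legged stool. The seat is a 254×316×25 mm slab whose top surface is at z = 416 mm; four square legs, each 26×26 mm in cross-section, run from the floor (z = 0) to the underside of the seat, each flush with a corner of the seat. Four stretchers, 26 mm wide and 26 mm tall, connect adjacent legs with their undersides at z = 131 mm, each running between the inner faces of the legs it joins and aligned with the legs' outer faces on the other axis.

B is a spool: two coaxial disc flanges of radius 106 mm and thickness 20 mm, joined by a core cylinder of radius 21 mm and height 266 mm. The lower flange rests on z = 0 and the three cylinders share a vertical axis.

The spool is on top of the stool, centred.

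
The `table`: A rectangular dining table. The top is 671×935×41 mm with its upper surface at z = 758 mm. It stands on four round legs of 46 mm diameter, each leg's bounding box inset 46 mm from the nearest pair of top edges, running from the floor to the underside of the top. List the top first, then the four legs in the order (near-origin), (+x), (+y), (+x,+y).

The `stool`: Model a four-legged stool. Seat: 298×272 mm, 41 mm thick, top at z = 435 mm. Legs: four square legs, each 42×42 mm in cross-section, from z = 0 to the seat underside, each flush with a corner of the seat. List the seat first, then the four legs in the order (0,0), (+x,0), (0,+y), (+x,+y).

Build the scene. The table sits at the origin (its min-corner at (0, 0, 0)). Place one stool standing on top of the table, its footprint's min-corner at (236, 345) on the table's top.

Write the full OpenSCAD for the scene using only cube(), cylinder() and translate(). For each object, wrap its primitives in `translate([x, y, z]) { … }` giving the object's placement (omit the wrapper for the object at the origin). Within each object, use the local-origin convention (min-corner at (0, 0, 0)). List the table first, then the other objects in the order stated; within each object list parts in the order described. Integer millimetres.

translate([0, 0, 717]) cube([671, 935, 41]);
translate([69, 69, 0]) cylinder(h = 717, r = 23);
translate([602, 69, 0]) cylinder(h = 717, r = 23);
translate([69, 866, 0]) cylinder(h = 717, r = 23);
translate([602, 866, 0]) cylinder(h = 717, r = 23);
translate([236, 345, 758]) {
  translate([0, 0, 394]) cube([298, 272, 41]);
  cube([42, 42, 394]);
  translate([256, 0, 0]) cube([42, 42, 394]);
  translate([0, 230, 0]) cube([42, 42, 394]);
  translate([256, 230, 0]) cube([42, 42, 394]);
}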